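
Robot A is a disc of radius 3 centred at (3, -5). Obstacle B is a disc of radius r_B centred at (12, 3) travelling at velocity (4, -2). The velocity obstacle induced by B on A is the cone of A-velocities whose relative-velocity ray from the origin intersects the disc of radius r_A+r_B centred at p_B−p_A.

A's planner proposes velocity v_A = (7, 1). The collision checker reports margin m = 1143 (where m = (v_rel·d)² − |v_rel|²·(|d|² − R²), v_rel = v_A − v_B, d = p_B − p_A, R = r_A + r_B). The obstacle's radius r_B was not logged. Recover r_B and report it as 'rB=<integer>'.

m = 1143
d = (9, 8);  v_rel = (3, 3),  |v_rel|² = 18
v_rel×d = (3)·(8) − (3)·(9) = -3
since m = R²·18 − (-3)²:  R² = (9 + 1143) / 18 = 64
R = √64 = 8  ⇒  r_B = 8 − 3 = 5

rB=5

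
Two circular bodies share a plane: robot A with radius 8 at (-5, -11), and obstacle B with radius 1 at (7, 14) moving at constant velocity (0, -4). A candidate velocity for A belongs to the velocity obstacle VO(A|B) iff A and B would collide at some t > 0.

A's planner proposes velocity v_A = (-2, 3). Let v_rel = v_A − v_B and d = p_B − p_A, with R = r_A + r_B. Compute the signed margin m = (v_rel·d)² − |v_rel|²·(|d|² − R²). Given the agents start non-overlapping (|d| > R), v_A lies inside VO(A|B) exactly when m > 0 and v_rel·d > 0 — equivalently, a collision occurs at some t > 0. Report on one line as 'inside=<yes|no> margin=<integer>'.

d = (12, 25),  |d|² = 769;  R = 8+1 = 9,  c = 769−9² = 688
v_rel = (-2, 7),  |v_rel|² = 53;  v_rel·d = (-2)·(12) + (7)·(25) = 151
53·t² − 302·t + 688 = 0  ⇒  m = 151² − 53·688 = -13663
m = -13663 < 0,  v_rel·d = 151 > 0  ⇒  outside

inside=no margin=-13663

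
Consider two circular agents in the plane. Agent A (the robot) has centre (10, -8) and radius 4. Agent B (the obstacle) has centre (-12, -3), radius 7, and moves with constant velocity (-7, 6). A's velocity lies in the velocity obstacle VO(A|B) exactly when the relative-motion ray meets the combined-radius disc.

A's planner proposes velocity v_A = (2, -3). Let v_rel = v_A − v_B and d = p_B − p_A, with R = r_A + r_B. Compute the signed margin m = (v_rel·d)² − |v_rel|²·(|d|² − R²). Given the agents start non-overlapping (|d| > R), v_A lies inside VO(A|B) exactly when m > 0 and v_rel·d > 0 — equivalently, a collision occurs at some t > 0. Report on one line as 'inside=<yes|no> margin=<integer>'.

d = (-22, 5),  |d|² = 509;  R = 4+7 = 11,  c = 509−11² = 388
v_rel = (9, -9),  |v_rel|² = 162;  v_rel·d = (9)·(-22) + (-9)·(5) = -243
162·t² + 486·t + 388 = 0  ⇒  m = (-243)² − 162·388 = -3807
m = -3807 < 0,  v_rel·d = -243 < 0  ⇒  outside

inside=no margin=-3807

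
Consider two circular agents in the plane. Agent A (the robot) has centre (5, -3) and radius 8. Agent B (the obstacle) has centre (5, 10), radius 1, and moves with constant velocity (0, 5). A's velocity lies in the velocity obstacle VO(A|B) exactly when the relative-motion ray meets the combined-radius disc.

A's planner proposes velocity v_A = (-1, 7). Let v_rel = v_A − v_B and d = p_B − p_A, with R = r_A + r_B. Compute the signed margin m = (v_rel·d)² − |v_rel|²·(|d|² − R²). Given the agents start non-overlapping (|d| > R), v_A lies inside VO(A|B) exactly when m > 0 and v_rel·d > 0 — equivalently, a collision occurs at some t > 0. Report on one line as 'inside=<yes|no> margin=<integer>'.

d = (0, 13),  |d|² = 169;  R = 8+1 = 9,  c = 169−9² = 88
v_rel = (-1, 2),  |v_rel|² = 5;  v_rel·d = (-1)·(0) + (2)·(13) = 26
5·t² − 52·t + 88 = 0  ⇒  m = 26² − 5·88 = 236
m = 236 > 0,  v_rel·d = 26 > 0  ⇒  inside

inside=yes margin=236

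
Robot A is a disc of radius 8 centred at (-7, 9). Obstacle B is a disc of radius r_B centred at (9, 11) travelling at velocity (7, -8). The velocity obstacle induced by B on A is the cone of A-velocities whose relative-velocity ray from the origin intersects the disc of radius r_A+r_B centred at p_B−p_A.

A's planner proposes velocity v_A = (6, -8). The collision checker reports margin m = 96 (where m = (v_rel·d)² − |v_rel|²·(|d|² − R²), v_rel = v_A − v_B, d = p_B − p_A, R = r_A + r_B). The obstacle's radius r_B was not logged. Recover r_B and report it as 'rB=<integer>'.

m = 96
d = (16, 2);  v_rel = (-1, 0),  |v_rel|² = 1
v_rel×d = (-1)·(2) − (0)·(16) = -2
since m = R²·1 − (-2)²:  R² = (4 + 96) / 1 = 100
R = √100 = 10  ⇒  r_B = 10 − 8 = 2

rB=2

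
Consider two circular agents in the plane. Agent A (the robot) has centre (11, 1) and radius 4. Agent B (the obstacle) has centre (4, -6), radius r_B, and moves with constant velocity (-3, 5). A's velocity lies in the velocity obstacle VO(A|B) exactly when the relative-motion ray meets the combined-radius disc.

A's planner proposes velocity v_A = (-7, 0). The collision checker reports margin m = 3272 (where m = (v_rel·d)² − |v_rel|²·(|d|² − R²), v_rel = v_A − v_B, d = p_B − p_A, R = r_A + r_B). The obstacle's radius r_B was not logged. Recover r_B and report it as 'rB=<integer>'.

m = 3272
d = (-7, -7);  v_rel = (-4, -5),  |v_rel|² = 41
v_rel×d = (-4)·(-7) − (-5)·(-7) = -7
since m = R²·41 − (-7)²:  R² = (49 + 3272) / 41 = 81
R = √81 = 9  ⇒  r_B = 9 − 4 = 5

rB=5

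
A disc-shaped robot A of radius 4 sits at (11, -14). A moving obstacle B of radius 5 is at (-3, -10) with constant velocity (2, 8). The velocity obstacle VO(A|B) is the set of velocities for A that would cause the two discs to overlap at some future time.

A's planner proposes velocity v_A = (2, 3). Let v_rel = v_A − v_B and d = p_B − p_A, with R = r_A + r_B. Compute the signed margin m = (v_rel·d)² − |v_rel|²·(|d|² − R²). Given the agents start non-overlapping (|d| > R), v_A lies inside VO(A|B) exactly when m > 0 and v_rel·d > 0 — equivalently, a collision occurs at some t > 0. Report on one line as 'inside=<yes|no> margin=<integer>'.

d = (-14, 4),  |d|² = 212;  R = 4+5 = 9,  c = 212−9² = 131
v_rel = (0, -5),  |v_rel|² = 25;  v_rel·d = (0)·(-14) + (-5)·(4) = -20
25·t² + 40·t + 131 = 0  ⇒  m = (-20)² − 25·131 = -2875
m = -2875 < 0,  v_rel·d = -20 < 0  ⇒  outside

inside=no margin=-2875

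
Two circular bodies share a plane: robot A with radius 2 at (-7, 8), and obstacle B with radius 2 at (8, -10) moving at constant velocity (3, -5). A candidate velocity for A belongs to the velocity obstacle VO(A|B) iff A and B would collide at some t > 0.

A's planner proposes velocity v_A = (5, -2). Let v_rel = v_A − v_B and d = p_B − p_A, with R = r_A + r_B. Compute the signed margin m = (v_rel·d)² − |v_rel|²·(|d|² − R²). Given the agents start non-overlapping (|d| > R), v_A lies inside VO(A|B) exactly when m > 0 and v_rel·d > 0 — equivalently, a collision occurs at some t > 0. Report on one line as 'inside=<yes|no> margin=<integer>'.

d = (15, -18),  |d|² = 549;  R = 2+2 = 4,  c = 549−4² = 533
v_rel = (2, 3),  |v_rel|² = 13;  v_rel·d = (2)·(15) + (3)·(-18) = -24
13·t² + 48·t + 533 = 0  ⇒  m = (-24)² − 13·533 = -6353
m = -6353 < 0,  v_rel·d = -24 < 0  ⇒  outside

inside=no margin=-6353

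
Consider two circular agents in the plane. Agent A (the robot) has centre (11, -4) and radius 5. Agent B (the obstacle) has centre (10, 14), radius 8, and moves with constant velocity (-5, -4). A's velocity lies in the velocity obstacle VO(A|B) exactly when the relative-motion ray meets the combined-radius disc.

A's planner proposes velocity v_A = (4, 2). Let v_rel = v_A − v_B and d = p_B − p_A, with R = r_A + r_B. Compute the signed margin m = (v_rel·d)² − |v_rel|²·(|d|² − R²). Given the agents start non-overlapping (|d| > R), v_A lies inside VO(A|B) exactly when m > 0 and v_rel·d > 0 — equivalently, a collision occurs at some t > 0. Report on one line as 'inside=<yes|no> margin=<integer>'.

d = (-1, 18),  |d|² = 325;  R = 5+8 = 13,  c = 325−13² = 156
v_rel = (9, 6),  |v_rel|² = 117;  v_rel·d = (9)·(-1) + (6)·(18) = 99
117·t² − 198·t + 156 = 0  ⇒  m = 99² − 117·156 = -8451
m = -8451 < 0,  v_rel·d = 99 > 0  ⇒  outside

inside=no margin=-8451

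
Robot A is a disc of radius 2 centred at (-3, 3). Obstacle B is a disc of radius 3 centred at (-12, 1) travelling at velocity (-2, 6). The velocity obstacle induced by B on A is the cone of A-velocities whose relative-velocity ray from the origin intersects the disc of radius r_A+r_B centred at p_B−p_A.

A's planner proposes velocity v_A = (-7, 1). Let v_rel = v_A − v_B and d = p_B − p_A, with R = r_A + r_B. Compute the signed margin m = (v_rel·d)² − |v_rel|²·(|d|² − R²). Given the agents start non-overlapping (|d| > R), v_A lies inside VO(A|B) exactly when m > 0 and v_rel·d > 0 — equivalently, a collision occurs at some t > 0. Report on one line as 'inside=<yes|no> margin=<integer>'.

d = (-9, -2),  |d|² = 85;  R = 2+3 = 5,  c = 85−5² = 60
v_rel = (-5, -5),  |v_rel|² = 50;  v_rel·d = (-5)·(-9) + (-5)·(-2) = 55
50·t² − 110·t + 60 = 0  ⇒  m = 55² − 50·60 = 25
m = 25 > 0,  v_rel·d = 55 > 0  ⇒  inside

inside=yes margin=25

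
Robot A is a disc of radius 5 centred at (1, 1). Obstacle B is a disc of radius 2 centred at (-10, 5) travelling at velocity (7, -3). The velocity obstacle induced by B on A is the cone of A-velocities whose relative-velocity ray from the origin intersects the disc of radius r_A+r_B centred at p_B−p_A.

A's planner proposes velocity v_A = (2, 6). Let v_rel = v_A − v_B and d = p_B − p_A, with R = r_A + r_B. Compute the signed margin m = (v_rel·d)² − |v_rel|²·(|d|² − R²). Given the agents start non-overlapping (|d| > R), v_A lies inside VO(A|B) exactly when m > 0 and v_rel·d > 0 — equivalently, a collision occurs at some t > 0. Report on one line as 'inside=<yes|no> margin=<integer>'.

d = (-11, 4),  |d|² = 137;  R = 5+2 = 7,  c = 137−7² = 88
v_rel = (-5, 9),  |v_rel|² = 106;  v_rel·d = (-5)·(-11) + (9)·(4) = 91
106·t² − 182·t + 88 = 0  ⇒  m = 91² − 106·88 = -1047
m = -1047 < 0,  v_rel·d = 91 > 0  ⇒  outside

inside=no margin=-1047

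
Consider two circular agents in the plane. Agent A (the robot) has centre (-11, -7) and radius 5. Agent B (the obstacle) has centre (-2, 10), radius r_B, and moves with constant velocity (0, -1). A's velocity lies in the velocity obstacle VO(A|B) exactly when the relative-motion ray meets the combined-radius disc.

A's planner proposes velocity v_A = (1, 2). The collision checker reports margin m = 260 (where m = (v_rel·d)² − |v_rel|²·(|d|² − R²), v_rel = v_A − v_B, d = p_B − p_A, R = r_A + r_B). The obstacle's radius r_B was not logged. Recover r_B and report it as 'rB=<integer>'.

m = 260
d = (9, 17);  v_rel = (1, 3),  |v_rel|² = 10
v_rel×d = (1)·(17) − (3)·(9) = -10
since m = R²·10 − (-10)²:  R² = (100 + 260) / 10 = 36
R = √36 = 6  ⇒  r_B = 6 − 5 = 1

rB=1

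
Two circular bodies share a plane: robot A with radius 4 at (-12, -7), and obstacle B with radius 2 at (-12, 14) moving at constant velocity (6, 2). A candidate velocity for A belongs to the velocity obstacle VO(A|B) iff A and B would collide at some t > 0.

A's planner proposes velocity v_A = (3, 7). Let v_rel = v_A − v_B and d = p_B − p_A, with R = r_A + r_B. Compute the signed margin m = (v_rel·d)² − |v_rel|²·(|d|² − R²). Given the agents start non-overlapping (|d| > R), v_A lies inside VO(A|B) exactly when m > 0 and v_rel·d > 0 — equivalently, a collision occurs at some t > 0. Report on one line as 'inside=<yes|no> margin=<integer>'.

d = (0, 21),  |d|² = 441;  R = 4+2 = 6,  c = 441−6² = 405
v_rel = (-3, 5),  |v_rel|² = 34;  v_rel·d = (-3)·(0) + (5)·(21) = 105
34·t² − 210·t + 405 = 0  ⇒  m = 105² − 34·405 = -2745
m = -2745 < 0,  v_rel·d = 105 > 0  ⇒  outside

inside=no margin=-2745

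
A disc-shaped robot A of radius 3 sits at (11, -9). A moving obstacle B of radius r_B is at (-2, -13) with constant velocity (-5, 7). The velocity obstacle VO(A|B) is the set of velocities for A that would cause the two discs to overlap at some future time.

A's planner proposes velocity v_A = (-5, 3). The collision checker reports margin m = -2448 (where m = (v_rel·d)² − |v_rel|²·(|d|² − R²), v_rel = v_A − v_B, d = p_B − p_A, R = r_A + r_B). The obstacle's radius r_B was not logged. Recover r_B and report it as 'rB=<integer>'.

m = -2448
d = (-13, -4);  v_rel = (0, -4),  |v_rel|² = 16
v_rel×d = (0)·(-4) − (-4)·(-13) = -52
since m = R²·16 − (-52)²:  R² = (2704 + -2448) / 16 = 16
R = √16 = 4  ⇒  r_B = 4 − 3 = 1

rB=1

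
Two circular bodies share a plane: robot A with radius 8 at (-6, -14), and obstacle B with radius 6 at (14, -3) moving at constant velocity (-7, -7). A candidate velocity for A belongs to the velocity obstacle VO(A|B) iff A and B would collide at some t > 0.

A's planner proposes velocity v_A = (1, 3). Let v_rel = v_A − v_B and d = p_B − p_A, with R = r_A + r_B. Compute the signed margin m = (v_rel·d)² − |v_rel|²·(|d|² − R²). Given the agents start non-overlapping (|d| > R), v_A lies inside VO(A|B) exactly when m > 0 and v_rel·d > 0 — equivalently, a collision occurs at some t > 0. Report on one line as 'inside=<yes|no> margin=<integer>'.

d = (20, 11),  |d|² = 521;  R = 8+6 = 14,  c = 521−14² = 325
v_rel = (8, 10),  |v_rel|² = 164;  v_rel·d = (8)·(20) + (10)·(11) = 270
164·t² − 540·t + 325 = 0  ⇒  m = 270² − 164·325 = 19600
m = 19600 > 0,  v_rel·d = 270 > 0  ⇒  inside

inside=yes margin=19600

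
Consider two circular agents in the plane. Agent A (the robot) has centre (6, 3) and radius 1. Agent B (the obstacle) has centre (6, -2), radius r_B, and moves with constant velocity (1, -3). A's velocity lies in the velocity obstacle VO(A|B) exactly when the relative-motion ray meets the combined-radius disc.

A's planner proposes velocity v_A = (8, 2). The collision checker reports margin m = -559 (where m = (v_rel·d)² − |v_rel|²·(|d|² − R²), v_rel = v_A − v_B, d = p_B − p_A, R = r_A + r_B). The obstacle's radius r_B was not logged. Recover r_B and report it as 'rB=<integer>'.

m = -559
d = (0, -5);  v_rel = (7, 5),  |v_rel|² = 74
v_rel×d = (7)·(-5) − (5)·(0) = -35
since m = R²·74 − (-35)²:  R² = (1225 + -559) / 74 = 9
R = √9 = 3  ⇒  r_B = 3 − 1 = 2

rB=2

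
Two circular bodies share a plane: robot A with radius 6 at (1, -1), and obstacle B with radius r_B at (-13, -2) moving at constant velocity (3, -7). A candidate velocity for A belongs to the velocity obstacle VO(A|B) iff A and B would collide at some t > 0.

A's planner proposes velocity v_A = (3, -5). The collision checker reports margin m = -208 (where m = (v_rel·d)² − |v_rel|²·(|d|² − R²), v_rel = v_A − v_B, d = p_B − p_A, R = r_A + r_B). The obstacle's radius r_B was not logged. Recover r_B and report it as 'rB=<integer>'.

m = -208
d = (-14, -1);  v_rel = (0, 2),  |v_rel|² = 4
v_rel×d = (0)·(-1) − (2)·(-14) = 28
since m = R²·4 − 28²:  R² = (784 + -208) / 4 = 144
R = √144 = 12  ⇒  r_B = 12 − 6 = 6

rB=6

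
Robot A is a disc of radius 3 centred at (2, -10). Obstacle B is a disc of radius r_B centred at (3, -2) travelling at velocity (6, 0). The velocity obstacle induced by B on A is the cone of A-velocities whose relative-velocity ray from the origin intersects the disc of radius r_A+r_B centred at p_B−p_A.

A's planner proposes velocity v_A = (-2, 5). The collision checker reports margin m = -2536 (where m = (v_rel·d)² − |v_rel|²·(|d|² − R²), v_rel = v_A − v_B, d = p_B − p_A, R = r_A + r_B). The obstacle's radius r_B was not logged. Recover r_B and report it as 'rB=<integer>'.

m = -2536
d = (1, 8);  v_rel = (-8, 5),  |v_rel|² = 89
v_rel×d = (-8)·(8) − (5)·(1) = -69
since m = R²·89 − (-69)²:  R² = (4761 + -2536) / 89 = 25
R = √25 = 5  ⇒  r_B = 5 − 3 = 2

rB=2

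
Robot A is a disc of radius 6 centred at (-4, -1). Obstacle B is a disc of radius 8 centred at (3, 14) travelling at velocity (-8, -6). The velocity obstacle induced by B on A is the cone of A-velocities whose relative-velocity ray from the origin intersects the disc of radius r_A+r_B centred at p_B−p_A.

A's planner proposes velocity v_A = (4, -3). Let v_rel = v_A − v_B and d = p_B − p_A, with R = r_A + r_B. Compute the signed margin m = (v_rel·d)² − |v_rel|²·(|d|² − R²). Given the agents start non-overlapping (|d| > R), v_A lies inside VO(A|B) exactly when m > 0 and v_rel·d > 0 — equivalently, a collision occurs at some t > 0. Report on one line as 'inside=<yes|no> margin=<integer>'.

d = (7, 15),  |d|² = 274;  R = 6+8 = 14,  c = 274−14² = 78
v_rel = (12, 3),  |v_rel|² = 153;  v_rel·d = (12)·(7) + (3)·(15) = 129
153·t² − 258·t + 78 = 0  ⇒  m = 129² − 153·78 = 4707
m = 4707 > 0,  v_rel·d = 129 > 0  ⇒  inside

inside=yes margin=4707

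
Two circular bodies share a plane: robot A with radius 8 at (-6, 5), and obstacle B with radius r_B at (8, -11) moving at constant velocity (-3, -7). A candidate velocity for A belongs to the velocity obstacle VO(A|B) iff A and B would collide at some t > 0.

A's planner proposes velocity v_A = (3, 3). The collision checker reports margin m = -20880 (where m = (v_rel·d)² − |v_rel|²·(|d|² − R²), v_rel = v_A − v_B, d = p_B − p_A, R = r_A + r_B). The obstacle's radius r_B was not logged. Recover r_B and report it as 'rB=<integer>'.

m = -20880
d = (14, -16);  v_rel = (6, 10),  |v_rel|² = 136
v_rel×d = (6)·(-16) − (10)·(14) = -236
since m = R²·136 − (-236)²:  R² = (55696 + -20880) / 136 = 256
R = √256 = 16  ⇒  r_B = 16 − 8 = 8

rB=8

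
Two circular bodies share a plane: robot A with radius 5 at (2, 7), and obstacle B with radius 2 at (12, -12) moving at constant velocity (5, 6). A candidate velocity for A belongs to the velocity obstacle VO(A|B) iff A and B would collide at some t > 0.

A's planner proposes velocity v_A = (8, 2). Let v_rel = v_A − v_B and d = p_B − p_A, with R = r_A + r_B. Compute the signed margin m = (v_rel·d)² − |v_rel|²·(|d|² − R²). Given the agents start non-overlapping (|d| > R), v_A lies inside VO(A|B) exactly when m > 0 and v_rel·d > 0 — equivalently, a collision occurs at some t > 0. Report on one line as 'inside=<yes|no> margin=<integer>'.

d = (10, -19),  |d|² = 461;  R = 5+2 = 7,  c = 461−7² = 412
v_rel = (3, -4),  |v_rel|² = 25;  v_rel·d = (3)·(10) + (-4)·(-19) = 106
25·t² − 212·t + 412 = 0  ⇒  m = 106² − 25·412 = 936
m = 936 > 0,  v_rel·d = 106 > 0  ⇒  inside

inside=yes margin=936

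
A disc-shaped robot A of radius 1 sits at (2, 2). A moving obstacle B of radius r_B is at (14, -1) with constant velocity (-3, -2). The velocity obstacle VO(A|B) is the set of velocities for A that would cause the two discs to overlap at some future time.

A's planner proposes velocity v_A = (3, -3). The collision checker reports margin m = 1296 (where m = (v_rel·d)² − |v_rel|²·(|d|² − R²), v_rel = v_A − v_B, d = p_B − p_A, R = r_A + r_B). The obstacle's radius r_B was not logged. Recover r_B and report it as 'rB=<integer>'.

m = 1296
d = (12, -3);  v_rel = (6, -1),  |v_rel|² = 37
v_rel×d = (6)·(-3) − (-1)·(12) = -6
since m = R²·37 − (-6)²:  R² = (36 + 1296) / 37 = 36
R = √36 = 6  ⇒  r_B = 6 − 1 = 5

rB=5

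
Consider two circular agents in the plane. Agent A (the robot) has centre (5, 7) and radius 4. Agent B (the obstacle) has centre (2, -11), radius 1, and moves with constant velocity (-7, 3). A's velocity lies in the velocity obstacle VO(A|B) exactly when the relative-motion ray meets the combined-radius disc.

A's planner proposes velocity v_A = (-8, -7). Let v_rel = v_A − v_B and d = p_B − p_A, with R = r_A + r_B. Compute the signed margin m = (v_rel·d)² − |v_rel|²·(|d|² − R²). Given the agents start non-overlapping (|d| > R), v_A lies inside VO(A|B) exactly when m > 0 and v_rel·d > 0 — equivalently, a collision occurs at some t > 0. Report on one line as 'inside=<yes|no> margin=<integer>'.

d = (-3, -18),  |d|² = 333;  R = 4+1 = 5,  c = 333−5² = 308
v_rel = (-1, -10),  |v_rel|² = 101;  v_rel·d = (-1)·(-3) + (-10)·(-18) = 183
101·t² − 366·t + 308 = 0  ⇒  m = 183² − 101·308 = 2381
m = 2381 > 0,  v_rel·d = 183 > 0  ⇒  inside

inside=yes margin=2381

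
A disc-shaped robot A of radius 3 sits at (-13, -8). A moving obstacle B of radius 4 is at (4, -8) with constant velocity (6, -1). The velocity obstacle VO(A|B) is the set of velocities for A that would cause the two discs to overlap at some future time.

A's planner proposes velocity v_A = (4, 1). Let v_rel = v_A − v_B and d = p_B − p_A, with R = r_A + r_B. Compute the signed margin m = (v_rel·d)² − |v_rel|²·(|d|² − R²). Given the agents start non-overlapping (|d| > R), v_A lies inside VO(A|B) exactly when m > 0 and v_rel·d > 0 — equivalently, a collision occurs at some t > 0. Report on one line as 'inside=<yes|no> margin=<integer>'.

d = (17, 0),  |d|² = 289;  R = 3+4 = 7,  c = 289−7² = 240
v_rel = (-2, 2),  |v_rel|² = 8;  v_rel·d = (-2)·(17) + (2)·(0) = -34
8·t² + 68·t + 240 = 0  ⇒  m = (-34)² − 8·240 = -764
m = -764 < 0,  v_rel·d = -34 < 0  ⇒  outside

inside=no margin=-764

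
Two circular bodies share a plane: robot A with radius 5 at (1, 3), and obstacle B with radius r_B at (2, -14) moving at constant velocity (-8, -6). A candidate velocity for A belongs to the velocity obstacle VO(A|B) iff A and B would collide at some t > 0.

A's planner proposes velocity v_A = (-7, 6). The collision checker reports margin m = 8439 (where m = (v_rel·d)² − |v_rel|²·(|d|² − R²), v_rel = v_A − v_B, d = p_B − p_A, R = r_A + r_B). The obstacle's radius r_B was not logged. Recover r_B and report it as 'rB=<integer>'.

m = 8439
d = (1, -17);  v_rel = (1, 12),  |v_rel|² = 145
v_rel×d = (1)·(-17) − (12)·(1) = -29
since m = R²·145 − (-29)²:  R² = (841 + 8439) / 145 = 64
R = √64 = 8  ⇒  r_B = 8 − 5 = 3

rB=3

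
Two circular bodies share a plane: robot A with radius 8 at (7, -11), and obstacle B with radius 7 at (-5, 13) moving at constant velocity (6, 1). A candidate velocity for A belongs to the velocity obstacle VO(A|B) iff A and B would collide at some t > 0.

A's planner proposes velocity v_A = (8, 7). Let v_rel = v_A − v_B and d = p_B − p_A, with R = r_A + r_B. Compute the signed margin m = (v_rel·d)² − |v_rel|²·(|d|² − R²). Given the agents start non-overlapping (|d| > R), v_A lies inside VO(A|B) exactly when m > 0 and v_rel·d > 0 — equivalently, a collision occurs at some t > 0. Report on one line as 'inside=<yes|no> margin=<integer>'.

d = (-12, 24),  |d|² = 720;  R = 8+7 = 15,  c = 720−15² = 495
v_rel = (2, 6),  |v_rel|² = 40;  v_rel·d = (2)·(-12) + (6)·(24) = 120
40·t² − 240·t + 495 = 0  ⇒  m = 120² − 40·495 = -5400
m = -5400 < 0,  v_rel·d = 120 > 0  ⇒  outside

inside=no margin=-5400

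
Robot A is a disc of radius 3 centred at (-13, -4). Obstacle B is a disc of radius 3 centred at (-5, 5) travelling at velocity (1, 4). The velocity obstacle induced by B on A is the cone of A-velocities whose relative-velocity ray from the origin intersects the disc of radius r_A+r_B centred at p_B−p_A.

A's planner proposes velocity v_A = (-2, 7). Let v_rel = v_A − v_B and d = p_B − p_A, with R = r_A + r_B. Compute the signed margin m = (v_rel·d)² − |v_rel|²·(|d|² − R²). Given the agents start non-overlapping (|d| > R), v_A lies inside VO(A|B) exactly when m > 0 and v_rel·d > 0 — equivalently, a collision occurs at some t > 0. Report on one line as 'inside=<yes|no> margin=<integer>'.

d = (8, 9),  |d|² = 145;  R = 3+3 = 6,  c = 145−6² = 109
v_rel = (-3, 3),  |v_rel|² = 18;  v_rel·d = (-3)·(8) + (3)·(9) = 3
18·t² − 6·t + 109 = 0  ⇒  m = 3² − 18·109 = -1953
m = -1953 < 0,  v_rel·d = 3 > 0  ⇒  outside

inside=no margin=-1953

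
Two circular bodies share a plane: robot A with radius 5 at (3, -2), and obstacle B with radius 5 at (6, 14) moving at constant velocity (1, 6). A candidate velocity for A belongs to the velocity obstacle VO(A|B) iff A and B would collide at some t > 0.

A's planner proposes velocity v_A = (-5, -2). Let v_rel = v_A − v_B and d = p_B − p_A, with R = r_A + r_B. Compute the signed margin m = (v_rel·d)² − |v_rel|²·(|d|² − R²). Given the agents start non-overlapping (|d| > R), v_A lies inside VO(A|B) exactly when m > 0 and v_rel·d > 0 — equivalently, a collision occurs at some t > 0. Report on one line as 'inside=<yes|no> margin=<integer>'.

d = (3, 16),  |d|² = 265;  R = 5+5 = 10,  c = 265−10² = 165
v_rel = (-6, -8),  |v_rel|² = 100;  v_rel·d = (-6)·(3) + (-8)·(16) = -146
100·t² + 292·t + 165 = 0  ⇒  m = (-146)² − 100·165 = 4816
m = 4816 > 0,  v_rel·d = -146 < 0  ⇒  outside

inside=no margin=4816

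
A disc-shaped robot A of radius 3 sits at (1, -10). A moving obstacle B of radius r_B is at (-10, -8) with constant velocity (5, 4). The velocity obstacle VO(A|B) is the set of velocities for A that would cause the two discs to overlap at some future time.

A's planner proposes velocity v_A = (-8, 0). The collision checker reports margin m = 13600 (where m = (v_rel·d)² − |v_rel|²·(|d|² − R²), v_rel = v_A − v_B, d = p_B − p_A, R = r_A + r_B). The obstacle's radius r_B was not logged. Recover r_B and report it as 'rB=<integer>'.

m = 13600
d = (-11, 2);  v_rel = (-13, -4),  |v_rel|² = 185
v_rel×d = (-13)·(2) − (-4)·(-11) = -70
since m = R²·185 − (-70)²:  R² = (4900 + 13600) / 185 = 100
R = √100 = 10  ⇒  r_B = 10 − 3 = 7

rB=7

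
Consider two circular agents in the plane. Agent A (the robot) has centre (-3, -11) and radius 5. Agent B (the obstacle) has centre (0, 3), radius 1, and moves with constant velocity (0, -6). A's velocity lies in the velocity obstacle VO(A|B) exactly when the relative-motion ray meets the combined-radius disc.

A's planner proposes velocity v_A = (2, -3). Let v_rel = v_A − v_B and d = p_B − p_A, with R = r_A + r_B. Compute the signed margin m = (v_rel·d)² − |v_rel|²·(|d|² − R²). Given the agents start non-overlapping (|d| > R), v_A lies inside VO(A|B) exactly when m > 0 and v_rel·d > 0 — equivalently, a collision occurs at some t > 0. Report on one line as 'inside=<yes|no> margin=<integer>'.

d = (3, 14),  |d|² = 205;  R = 5+1 = 6,  c = 205−6² = 169
v_rel = (2, 3),  |v_rel|² = 13;  v_rel·d = (2)·(3) + (3)·(14) = 48
13·t² − 96·t + 169 = 0  ⇒  m = 48² − 13·169 = 107
m = 107 > 0,  v_rel·d = 48 > 0  ⇒  inside

inside=yes margin=107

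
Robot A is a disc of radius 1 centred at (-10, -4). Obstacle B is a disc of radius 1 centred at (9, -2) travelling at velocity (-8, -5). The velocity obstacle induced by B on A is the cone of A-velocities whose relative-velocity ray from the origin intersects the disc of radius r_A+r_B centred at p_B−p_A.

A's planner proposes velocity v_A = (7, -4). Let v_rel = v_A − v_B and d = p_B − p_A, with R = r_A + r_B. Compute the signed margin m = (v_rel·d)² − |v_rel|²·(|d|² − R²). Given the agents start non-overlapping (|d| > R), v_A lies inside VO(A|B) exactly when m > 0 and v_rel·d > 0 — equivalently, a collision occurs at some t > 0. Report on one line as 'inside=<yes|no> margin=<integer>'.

d = (19, 2),  |d|² = 365;  R = 1+1 = 2,  c = 365−2² = 361
v_rel = (15, 1),  |v_rel|² = 226;  v_rel·d = (15)·(19) + (1)·(2) = 287
226·t² − 574·t + 361 = 0  ⇒  m = 287² − 226·361 = 783
m = 783 > 0,  v_rel·d = 287 > 0  ⇒  inside

inside=yes margin=783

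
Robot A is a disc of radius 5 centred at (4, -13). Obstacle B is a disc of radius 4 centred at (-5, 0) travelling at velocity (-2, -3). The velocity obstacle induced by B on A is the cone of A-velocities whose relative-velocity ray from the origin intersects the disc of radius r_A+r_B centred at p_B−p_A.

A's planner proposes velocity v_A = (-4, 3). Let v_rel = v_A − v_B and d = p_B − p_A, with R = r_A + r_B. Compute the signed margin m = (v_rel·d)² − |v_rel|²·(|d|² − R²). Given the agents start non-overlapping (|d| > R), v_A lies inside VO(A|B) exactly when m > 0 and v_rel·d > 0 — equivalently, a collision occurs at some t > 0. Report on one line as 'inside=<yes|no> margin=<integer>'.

d = (-9, 13),  |d|² = 250;  R = 5+4 = 9,  c = 250−9² = 169
v_rel = (-2, 6),  |v_rel|² = 40;  v_rel·d = (-2)·(-9) + (6)·(13) = 96
40·t² − 192·t + 169 = 0  ⇒  m = 96² − 40·169 = 2456
m = 2456 > 0,  v_rel·d = 96 > 0  ⇒  inside

inside=yes margin=2456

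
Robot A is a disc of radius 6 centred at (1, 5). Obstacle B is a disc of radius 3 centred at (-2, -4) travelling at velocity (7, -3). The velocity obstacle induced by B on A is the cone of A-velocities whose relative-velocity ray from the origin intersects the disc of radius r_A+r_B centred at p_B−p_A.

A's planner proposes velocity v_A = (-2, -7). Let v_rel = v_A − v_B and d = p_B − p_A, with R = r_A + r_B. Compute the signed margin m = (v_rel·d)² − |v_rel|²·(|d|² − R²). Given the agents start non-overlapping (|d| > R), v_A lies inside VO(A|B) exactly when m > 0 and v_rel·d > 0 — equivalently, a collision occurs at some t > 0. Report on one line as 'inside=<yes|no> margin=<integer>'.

d = (-3, -9),  |d|² = 90;  R = 6+3 = 9,  c = 90−9² = 9
v_rel = (-9, -4),  |v_rel|² = 97;  v_rel·d = (-9)·(-3) + (-4)·(-9) = 63
97·t² − 126·t + 9 = 0  ⇒  m = 63² − 97·9 = 3096
m = 3096 > 0,  v_rel·d = 63 > 0  ⇒  inside

inside=yes margin=3096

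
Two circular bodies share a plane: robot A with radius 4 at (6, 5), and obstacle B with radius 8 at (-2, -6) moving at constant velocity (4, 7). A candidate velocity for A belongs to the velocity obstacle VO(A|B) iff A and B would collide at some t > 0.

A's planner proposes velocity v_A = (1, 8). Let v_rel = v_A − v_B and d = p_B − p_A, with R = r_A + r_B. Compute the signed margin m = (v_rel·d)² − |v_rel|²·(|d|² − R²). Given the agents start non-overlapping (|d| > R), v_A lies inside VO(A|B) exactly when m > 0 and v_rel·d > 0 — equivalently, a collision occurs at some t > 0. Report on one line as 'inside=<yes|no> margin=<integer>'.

d = (-8, -11),  |d|² = 185;  R = 4+8 = 12,  c = 185−12² = 41
v_rel = (-3, 1),  |v_rel|² = 10;  v_rel·d = (-3)·(-8) + (1)·(-11) = 13
10·t² − 26·t + 41 = 0  ⇒  m = 13² − 10·41 = -241
m = -241 < 0,  v_rel·d = 13 > 0  ⇒  outside

inside=no margin=-241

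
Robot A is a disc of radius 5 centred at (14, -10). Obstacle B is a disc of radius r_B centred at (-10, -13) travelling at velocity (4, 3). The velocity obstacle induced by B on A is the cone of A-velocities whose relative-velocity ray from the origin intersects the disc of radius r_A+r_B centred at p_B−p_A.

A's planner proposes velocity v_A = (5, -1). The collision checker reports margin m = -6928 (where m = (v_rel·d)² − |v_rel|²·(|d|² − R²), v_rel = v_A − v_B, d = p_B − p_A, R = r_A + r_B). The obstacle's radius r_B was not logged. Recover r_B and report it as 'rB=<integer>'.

m = -6928
d = (-24, -3);  v_rel = (1, -4),  |v_rel|² = 17
v_rel×d = (1)·(-3) − (-4)·(-24) = -99
since m = R²·17 − (-99)²:  R² = (9801 + -6928) / 17 = 169
R = √169 = 13  ⇒  r_B = 13 − 5 = 8

rB=8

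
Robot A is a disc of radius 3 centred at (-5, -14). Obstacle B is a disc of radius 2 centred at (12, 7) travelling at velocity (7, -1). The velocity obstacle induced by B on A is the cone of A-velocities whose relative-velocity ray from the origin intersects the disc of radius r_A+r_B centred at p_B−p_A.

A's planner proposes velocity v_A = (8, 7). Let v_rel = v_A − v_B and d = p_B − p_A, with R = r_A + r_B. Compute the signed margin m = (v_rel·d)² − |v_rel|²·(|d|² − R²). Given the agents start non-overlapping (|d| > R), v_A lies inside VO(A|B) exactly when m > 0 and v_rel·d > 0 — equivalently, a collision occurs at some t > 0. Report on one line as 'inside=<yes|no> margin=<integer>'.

d = (17, 21),  |d|² = 730;  R = 3+2 = 5,  c = 730−5² = 705
v_rel = (1, 8),  |v_rel|² = 65;  v_rel·d = (1)·(17) + (8)·(21) = 185
65·t² − 370·t + 705 = 0  ⇒  m = 185² − 65·705 = -11600
m = -11600 < 0,  v_rel·d = 185 > 0  ⇒  outside

inside=no margin=-11600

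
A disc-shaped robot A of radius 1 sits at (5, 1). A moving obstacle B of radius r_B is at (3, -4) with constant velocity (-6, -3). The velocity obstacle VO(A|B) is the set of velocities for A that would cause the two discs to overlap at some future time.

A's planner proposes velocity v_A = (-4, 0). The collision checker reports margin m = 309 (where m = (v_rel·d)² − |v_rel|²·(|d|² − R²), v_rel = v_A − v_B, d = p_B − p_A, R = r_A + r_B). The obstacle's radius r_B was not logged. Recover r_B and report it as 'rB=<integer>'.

m = 309
d = (-2, -5);  v_rel = (2, 3),  |v_rel|² = 13
v_rel×d = (2)·(-5) − (3)·(-2) = -4
since m = R²·13 − (-4)²:  R² = (16 + 309) / 13 = 25
R = √25 = 5  ⇒  r_B = 5 − 1 = 4

rB=4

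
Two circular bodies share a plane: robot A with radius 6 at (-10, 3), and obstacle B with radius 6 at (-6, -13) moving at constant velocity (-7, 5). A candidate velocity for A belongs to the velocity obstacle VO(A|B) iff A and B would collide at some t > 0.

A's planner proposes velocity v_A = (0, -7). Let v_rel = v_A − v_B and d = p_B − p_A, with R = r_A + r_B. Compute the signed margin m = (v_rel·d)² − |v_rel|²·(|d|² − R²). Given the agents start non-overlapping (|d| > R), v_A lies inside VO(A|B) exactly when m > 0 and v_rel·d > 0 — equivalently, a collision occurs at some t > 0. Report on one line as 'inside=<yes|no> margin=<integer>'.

d = (4, -16),  |d|² = 272;  R = 6+6 = 12,  c = 272−12² = 128
v_rel = (7, -12),  |v_rel|² = 193;  v_rel·d = (7)·(4) + (-12)·(-16) = 220
193·t² − 440·t + 128 = 0  ⇒  m = 220² − 193·128 = 23696
m = 23696 > 0,  v_rel·d = 220 > 0  ⇒  inside

inside=yes margin=23696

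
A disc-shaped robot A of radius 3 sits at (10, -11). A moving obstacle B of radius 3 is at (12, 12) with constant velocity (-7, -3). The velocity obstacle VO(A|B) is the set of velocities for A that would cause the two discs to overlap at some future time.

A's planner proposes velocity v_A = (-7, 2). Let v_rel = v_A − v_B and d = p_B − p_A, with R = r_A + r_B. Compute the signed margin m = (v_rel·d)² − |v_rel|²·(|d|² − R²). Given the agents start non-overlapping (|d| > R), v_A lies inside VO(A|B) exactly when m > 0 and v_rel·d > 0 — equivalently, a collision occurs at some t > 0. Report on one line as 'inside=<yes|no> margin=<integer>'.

d = (2, 23),  |d|² = 533;  R = 3+3 = 6,  c = 533−6² = 497
v_rel = (0, 5),  |v_rel|² = 25;  v_rel·d = (0)·(2) + (5)·(23) = 115
25·t² − 230·t + 497 = 0  ⇒  m = 115² − 25·497 = 800
m = 800 > 0,  v_rel·d = 115 > 0  ⇒  inside

inside=yes margin=800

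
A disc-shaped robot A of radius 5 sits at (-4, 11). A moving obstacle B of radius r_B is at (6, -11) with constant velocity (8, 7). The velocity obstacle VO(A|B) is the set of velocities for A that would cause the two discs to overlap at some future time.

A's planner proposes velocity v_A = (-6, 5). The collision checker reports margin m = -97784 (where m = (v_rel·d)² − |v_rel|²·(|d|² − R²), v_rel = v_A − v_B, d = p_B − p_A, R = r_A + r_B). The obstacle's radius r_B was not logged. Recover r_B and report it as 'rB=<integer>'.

m = -97784
d = (10, -22);  v_rel = (-14, -2),  |v_rel|² = 200
v_rel×d = (-14)·(-22) − (-2)·(10) = 328
since m = R²·200 − 328²:  R² = (107584 + -97784) / 200 = 49
R = √49 = 7  ⇒  r_B = 7 − 5 = 2

rB=2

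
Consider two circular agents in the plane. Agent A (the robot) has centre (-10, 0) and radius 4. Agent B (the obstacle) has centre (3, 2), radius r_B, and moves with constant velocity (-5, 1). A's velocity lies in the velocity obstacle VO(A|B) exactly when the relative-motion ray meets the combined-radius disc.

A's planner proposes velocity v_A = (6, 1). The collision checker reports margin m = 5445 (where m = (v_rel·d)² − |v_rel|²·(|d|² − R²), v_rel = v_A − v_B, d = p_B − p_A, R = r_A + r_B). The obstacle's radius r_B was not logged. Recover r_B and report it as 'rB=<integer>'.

m = 5445
d = (13, 2);  v_rel = (11, 0),  |v_rel|² = 121
v_rel×d = (11)·(2) − (0)·(13) = 22
since m = R²·121 − 22²:  R² = (484 + 5445) / 121 = 49
R = √49 = 7  ⇒  r_B = 7 − 4 = 3

rB=3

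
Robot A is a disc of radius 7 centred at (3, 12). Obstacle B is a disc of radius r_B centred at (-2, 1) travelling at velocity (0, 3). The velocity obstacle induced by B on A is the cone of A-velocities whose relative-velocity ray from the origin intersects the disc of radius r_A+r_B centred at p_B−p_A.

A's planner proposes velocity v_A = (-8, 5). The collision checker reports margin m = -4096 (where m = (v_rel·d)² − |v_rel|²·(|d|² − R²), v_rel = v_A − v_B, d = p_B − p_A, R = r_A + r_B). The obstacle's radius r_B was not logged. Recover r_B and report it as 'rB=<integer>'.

m = -4096
d = (-5, -11);  v_rel = (-8, 2),  |v_rel|² = 68
v_rel×d = (-8)·(-11) − (2)·(-5) = 98
since m = R²·68 − 98²:  R² = (9604 + -4096) / 68 = 81
R = √81 = 9  ⇒  r_B = 9 − 7 = 2

rB=2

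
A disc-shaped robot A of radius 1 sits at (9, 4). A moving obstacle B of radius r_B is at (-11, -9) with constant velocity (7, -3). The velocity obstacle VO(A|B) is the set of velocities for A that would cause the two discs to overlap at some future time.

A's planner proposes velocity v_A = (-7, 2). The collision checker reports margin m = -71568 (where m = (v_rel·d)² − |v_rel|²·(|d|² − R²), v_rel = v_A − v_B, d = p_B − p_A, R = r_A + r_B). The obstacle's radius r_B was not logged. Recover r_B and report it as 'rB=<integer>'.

m = -71568
d = (-20, -13);  v_rel = (-14, 5),  |v_rel|² = 221
v_rel×d = (-14)·(-13) − (5)·(-20) = 282
since m = R²·221 − 282²:  R² = (79524 + -71568) / 221 = 36
R = √36 = 6  ⇒  r_B = 6 − 1 = 5

rB=5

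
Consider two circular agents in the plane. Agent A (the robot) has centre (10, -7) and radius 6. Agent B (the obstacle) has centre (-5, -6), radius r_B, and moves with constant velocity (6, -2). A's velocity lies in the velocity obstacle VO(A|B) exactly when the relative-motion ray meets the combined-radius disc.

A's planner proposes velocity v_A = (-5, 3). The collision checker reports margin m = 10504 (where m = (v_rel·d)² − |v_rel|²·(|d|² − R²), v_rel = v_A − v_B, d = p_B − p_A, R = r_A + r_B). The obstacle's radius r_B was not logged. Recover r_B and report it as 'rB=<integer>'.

m = 10504
d = (-15, 1);  v_rel = (-11, 5),  |v_rel|² = 146
v_rel×d = (-11)·(1) − (5)·(-15) = 64
since m = R²·146 − 64²:  R² = (4096 + 10504) / 146 = 100
R = √100 = 10  ⇒  r_B = 10 − 6 = 4

rB=4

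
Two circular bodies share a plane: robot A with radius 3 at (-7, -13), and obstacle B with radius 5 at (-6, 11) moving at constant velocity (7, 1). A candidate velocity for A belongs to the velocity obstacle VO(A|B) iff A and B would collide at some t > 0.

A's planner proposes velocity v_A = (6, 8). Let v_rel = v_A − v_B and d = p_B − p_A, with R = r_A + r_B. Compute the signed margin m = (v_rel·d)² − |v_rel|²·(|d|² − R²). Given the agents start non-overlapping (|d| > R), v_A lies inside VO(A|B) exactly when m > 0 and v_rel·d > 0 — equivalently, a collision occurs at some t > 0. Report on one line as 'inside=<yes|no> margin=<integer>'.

d = (1, 24),  |d|² = 577;  R = 3+5 = 8,  c = 577−8² = 513
v_rel = (-1, 7),  |v_rel|² = 50;  v_rel·d = (-1)·(1) + (7)·(24) = 167
50·t² − 334·t + 513 = 0  ⇒  m = 167² − 50·513 = 2239
m = 2239 > 0,  v_rel·d = 167 > 0  ⇒  inside

inside=yes margin=2239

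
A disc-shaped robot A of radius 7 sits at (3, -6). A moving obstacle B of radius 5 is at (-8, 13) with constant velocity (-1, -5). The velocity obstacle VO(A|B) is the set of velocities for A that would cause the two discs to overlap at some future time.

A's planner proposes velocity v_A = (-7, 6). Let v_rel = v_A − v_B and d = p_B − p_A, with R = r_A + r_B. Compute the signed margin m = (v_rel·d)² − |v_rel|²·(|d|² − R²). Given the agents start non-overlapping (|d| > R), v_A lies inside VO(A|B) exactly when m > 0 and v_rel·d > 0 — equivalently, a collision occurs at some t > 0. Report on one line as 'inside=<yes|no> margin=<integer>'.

d = (-11, 19),  |d|² = 482;  R = 7+5 = 12,  c = 482−12² = 338
v_rel = (-6, 11),  |v_rel|² = 157;  v_rel·d = (-6)·(-11) + (11)·(19) = 275
157·t² − 550·t + 338 = 0  ⇒  m = 275² − 157·338 = 22559
m = 22559 > 0,  v_rel·d = 275 > 0  ⇒  inside

inside=yes margin=22559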